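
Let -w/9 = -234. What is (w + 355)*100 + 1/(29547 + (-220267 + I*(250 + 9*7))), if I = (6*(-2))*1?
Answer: 47860543599/194476 ≈ 2.4610e+5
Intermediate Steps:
w = 2106 (w = -9*(-234) = 2106)
I = -12 (I = -12*1 = -12)
(w + 355)*100 + 1/(29547 + (-220267 + I*(250 + 9*7))) = (2106 + 355)*100 + 1/(29547 + (-220267 - 12*(250 + 9*7))) = 2461*100 + 1/(29547 + (-220267 - 12*(250 + 63))) = 246100 + 1/(29547 + (-220267 - 12*313)) = 246100 + 1/(29547 + (-220267 - 3756)) = 246100 + 1/(29547 - 224023) = 246100 + 1/(-194476) = 246100 - 1/194476 = 47860543599/194476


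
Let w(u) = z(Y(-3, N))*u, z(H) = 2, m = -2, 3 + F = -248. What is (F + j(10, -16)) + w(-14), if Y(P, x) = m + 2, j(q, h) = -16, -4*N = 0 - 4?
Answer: -295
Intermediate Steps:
F = -251 (F = -3 - 248 = -251)
N = 1 (N = -(0 - 4)/4 = -1/4*(-4) = 1)
Y(P, x) = 0 (Y(P, x) = -2 + 2 = 0)
w(u) = 2*u
(F + j(10, -16)) + w(-14) = (-251 - 16) + 2*(-14) = -267 - 28 = -295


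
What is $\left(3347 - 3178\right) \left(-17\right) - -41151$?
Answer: $38278$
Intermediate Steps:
$\left(3347 - 3178\right) \left(-17\right) - -41151 = \left(3347 - 3178\right) \left(-17\right) + 41151 = 169 \left(-17\right) + 41151 = -2873 + 41151 = 38278$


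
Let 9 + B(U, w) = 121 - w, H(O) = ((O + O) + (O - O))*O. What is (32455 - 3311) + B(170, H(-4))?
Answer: 29224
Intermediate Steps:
H(O) = 2*O**2 (H(O) = (2*O + 0)*O = (2*O)*O = 2*O**2)
B(U, w) = 112 - w (B(U, w) = -9 + (121 - w) = 112 - w)
(32455 - 3311) + B(170, H(-4)) = (32455 - 3311) + (112 - 2*(-4)**2) = 29144 + (112 - 2*16) = 29144 + (112 - 1*32) = 29144 + (112 - 32) = 29144 + 80 = 29224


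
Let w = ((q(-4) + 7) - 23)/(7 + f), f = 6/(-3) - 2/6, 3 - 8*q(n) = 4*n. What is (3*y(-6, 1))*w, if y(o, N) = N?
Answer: -981/112 ≈ -8.7589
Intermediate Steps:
q(n) = 3/8 - n/2
f = -7/3 (f = 6*(-⅓) - 2*⅙ = -2 - ⅓ = -7/3 ≈ -2.3333)
w = -327/112 (w = (((3/8 - ½*(-4)) + 7) - 23)/(7 - 7/3) = (((3/8 + 2) + 7) - 23)/(14/3) = ((19/8 + 7) - 23)*(3/14) = (75/8 - 23)*(3/14) = -109/8*3/14 = -327/112 ≈ -2.9196)
(3*y(-6, 1))*w = (3*1)*(-327/112) = 3*(-327/112) = -981/112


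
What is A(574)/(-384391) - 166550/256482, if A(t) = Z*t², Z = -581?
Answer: 3502370652353/7042098033 ≈ 497.35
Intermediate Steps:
A(t) = -581*t²
A(574)/(-384391) - 166550/256482 = -581*574²/(-384391) - 166550/256482 = -581*329476*(-1/384391) - 166550*1/256482 = -191425556*(-1/384391) - 83275/128241 = 27346508/54913 - 83275/128241 = 3502370652353/7042098033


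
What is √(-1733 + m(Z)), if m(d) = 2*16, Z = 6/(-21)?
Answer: 9*I*√21 ≈ 41.243*I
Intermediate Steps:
Z = -2/7 (Z = 6*(-1/21) = -2/7 ≈ -0.28571)
m(d) = 32
√(-1733 + m(Z)) = √(-1733 + 32) = √(-1701) = 9*I*√21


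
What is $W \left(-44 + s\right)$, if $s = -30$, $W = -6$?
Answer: $444$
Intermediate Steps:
$W \left(-44 + s\right) = - 6 \left(-44 - 30\right) = \left(-6\right) \left(-74\right) = 444$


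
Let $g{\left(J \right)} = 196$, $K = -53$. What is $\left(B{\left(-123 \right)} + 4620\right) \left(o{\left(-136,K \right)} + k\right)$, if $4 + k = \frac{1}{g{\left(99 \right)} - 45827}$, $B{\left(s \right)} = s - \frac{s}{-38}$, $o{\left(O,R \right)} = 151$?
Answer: $\frac{572718268914}{866989} \approx 6.6058 \cdot 10^{5}$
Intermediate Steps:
$B{\left(s \right)} = \frac{39 s}{38}$ ($B{\left(s \right)} = s - s \left(- \frac{1}{38}\right) = s - - \frac{s}{38} = s + \frac{s}{38} = \frac{39 s}{38}$)
$k = - \frac{182525}{45631}$ ($k = -4 + \frac{1}{196 - 45827} = -4 + \frac{1}{-45631} = -4 - \frac{1}{45631} = - \frac{182525}{45631} \approx -4.0$)
$\left(B{\left(-123 \right)} + 4620\right) \left(o{\left(-136,K \right)} + k\right) = \left(\frac{39}{38} \left(-123\right) + 4620\right) \left(151 - \frac{182525}{45631}\right) = \left(- \frac{4797}{38} + 4620\right) \frac{6707756}{45631} = \frac{170763}{38} \cdot \frac{6707756}{45631} = \frac{572718268914}{866989}$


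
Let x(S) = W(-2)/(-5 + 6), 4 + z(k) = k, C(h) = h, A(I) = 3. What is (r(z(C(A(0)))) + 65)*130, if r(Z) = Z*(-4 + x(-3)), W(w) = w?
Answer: 9230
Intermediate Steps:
z(k) = -4 + k
x(S) = -2 (x(S) = -2/(-5 + 6) = -2/1 = -2*1 = -2)
r(Z) = -6*Z (r(Z) = Z*(-4 - 2) = Z*(-6) = -6*Z)
(r(z(C(A(0)))) + 65)*130 = (-6*(-4 + 3) + 65)*130 = (-6*(-1) + 65)*130 = (6 + 65)*130 = 71*130 = 9230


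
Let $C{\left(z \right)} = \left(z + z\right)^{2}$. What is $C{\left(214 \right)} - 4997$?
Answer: $178187$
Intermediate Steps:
$C{\left(z \right)} = 4 z^{2}$ ($C{\left(z \right)} = \left(2 z\right)^{2} = 4 z^{2}$)
$C{\left(214 \right)} - 4997 = 4 \cdot 214^{2} - 4997 = 4 \cdot 45796 - 4997 = 183184 - 4997 = 178187$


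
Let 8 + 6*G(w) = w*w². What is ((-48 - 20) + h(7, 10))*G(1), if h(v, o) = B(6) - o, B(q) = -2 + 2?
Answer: 91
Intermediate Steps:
B(q) = 0
h(v, o) = -o (h(v, o) = 0 - o = -o)
G(w) = -4/3 + w³/6 (G(w) = -4/3 + (w*w²)/6 = -4/3 + w³/6)
((-48 - 20) + h(7, 10))*G(1) = ((-48 - 20) - 1*10)*(-4/3 + (⅙)*1³) = (-68 - 10)*(-4/3 + (⅙)*1) = -78*(-4/3 + ⅙) = -78*(-7/6) = 91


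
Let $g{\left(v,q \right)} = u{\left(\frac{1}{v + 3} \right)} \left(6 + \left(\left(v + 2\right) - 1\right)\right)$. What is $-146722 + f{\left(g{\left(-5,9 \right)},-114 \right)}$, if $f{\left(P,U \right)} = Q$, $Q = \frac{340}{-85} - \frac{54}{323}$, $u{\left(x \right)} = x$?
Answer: $- \frac{47392552}{323} \approx -1.4673 \cdot 10^{5}$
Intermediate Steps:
$g{\left(v,q \right)} = \frac{7 + v}{3 + v}$ ($g{\left(v,q \right)} = \frac{6 + \left(\left(v + 2\right) - 1\right)}{v + 3} = \frac{6 + \left(\left(2 + v\right) - 1\right)}{3 + v} = \frac{6 + \left(1 + v\right)}{3 + v} = \frac{7 + v}{3 + v}$)
$Q = - \frac{1346}{323}$ ($Q = 340 \left(- \frac{1}{85}\right) - \frac{54}{323} = -4 - \frac{54}{323} = - \frac{1346}{323} \approx -4.1672$)
$f{\left(P,U \right)} = - \frac{1346}{323}$
$-146722 + f{\left(g{\left(-5,9 \right)},-114 \right)} = -146722 - \frac{1346}{323} = - \frac{47392552}{323}$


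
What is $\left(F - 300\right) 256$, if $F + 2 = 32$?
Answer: $-69120$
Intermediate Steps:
$F = 30$ ($F = -2 + 32 = 30$)
$\left(F - 300\right) 256 = \left(30 - 300\right) 256 = \left(-270\right) 256 = -69120$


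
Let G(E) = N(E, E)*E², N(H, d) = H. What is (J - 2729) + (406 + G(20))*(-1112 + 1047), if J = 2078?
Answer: -547041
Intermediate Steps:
G(E) = E³ (G(E) = E*E² = E³)
(J - 2729) + (406 + G(20))*(-1112 + 1047) = (2078 - 2729) + (406 + 20³)*(-1112 + 1047) = -651 + (406 + 8000)*(-65) = -651 + 8406*(-65) = -651 - 546390 = -547041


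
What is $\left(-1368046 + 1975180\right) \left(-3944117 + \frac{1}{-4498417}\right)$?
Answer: $- \frac{979267565848231260}{408947} \approx -2.3946 \cdot 10^{12}$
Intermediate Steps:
$\left(-1368046 + 1975180\right) \left(-3944117 + \frac{1}{-4498417}\right) = 607134 \left(-3944117 - \frac{1}{4498417}\right) = 607134 \left(- \frac{17742282962790}{4498417}\right) = - \frac{979267565848231260}{408947}$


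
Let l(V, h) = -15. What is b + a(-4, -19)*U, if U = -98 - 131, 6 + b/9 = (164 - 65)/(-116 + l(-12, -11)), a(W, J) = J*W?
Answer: -2287889/131 ≈ -17465.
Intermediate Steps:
b = -7965/131 (b = -54 + 9*((164 - 65)/(-116 - 15)) = -54 + 9*(99/(-131)) = -54 + 9*(99*(-1/131)) = -54 + 9*(-99/131) = -54 - 891/131 = -7965/131 ≈ -60.802)
U = -229
b + a(-4, -19)*U = -7965/131 - 19*(-4)*(-229) = -7965/131 + 76*(-229) = -7965/131 - 17404 = -2287889/131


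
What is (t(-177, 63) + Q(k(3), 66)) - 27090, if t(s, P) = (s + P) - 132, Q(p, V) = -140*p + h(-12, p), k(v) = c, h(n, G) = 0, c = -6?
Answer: -26496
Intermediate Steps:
k(v) = -6
Q(p, V) = -140*p (Q(p, V) = -140*p + 0 = -140*p)
t(s, P) = -132 + P + s (t(s, P) = (P + s) - 132 = -132 + P + s)
(t(-177, 63) + Q(k(3), 66)) - 27090 = ((-132 + 63 - 177) - 140*(-6)) - 27090 = (-246 + 840) - 27090 = 594 - 27090 = -26496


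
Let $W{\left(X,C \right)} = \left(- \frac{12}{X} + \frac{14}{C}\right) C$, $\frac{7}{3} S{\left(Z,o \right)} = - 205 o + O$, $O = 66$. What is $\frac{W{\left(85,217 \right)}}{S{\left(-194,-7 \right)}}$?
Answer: $- \frac{9898}{382755} \approx -0.02586$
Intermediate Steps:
$S{\left(Z,o \right)} = \frac{198}{7} - \frac{615 o}{7}$ ($S{\left(Z,o \right)} = \frac{3 \left(- 205 o + 66\right)}{7} = \frac{3 \left(66 - 205 o\right)}{7} = \frac{198}{7} - \frac{615 o}{7}$)
$W{\left(X,C \right)} = C \left(- \frac{12}{X} + \frac{14}{C}\right)$
$\frac{W{\left(85,217 \right)}}{S{\left(-194,-7 \right)}} = \frac{14 - \frac{2604}{85}}{\frac{198}{7} - -615} = \frac{14 - 2604 \cdot \frac{1}{85}}{\frac{198}{7} + 615} = \frac{14 - \frac{2604}{85}}{\frac{4503}{7}} = \left(- \frac{1414}{85}\right) \frac{7}{4503} = - \frac{9898}{382755}$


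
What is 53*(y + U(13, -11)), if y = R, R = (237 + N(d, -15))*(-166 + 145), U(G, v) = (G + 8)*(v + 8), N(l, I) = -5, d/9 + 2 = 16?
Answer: -261555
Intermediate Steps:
d = 126 (d = -18 + 9*16 = -18 + 144 = 126)
U(G, v) = (8 + G)*(8 + v)
R = -4872 (R = (237 - 5)*(-166 + 145) = 232*(-21) = -4872)
y = -4872
53*(y + U(13, -11)) = 53*(-4872 + (64 + 8*13 + 8*(-11) + 13*(-11))) = 53*(-4872 + (64 + 104 - 88 - 143)) = 53*(-4872 - 63) = 53*(-4935) = -261555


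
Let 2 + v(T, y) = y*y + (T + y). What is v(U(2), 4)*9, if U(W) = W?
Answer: 180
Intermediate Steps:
v(T, y) = -2 + T + y + y² (v(T, y) = -2 + (y*y + (T + y)) = -2 + (y² + (T + y)) = -2 + (T + y + y²) = -2 + T + y + y²)
v(U(2), 4)*9 = (-2 + 2 + 4 + 4²)*9 = (-2 + 2 + 4 + 16)*9 = 20*9 = 180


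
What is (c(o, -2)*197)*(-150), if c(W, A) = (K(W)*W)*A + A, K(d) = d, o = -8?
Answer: 3841500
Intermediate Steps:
c(W, A) = A + A*W² (c(W, A) = (W*W)*A + A = W²*A + A = A*W² + A = A + A*W²)
(c(o, -2)*197)*(-150) = (-2*(1 + (-8)²)*197)*(-150) = (-2*(1 + 64)*197)*(-150) = (-2*65*197)*(-150) = -130*197*(-150) = -25610*(-150) = 3841500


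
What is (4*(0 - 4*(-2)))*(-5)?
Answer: -160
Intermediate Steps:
(4*(0 - 4*(-2)))*(-5) = (4*(0 + 8))*(-5) = (4*8)*(-5) = 32*(-5) = -160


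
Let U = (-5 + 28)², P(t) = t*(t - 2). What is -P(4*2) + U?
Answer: 481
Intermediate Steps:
P(t) = t*(-2 + t)
U = 529 (U = 23² = 529)
-P(4*2) + U = -4*2*(-2 + 4*2) + 529 = -8*(-2 + 8) + 529 = -8*6 + 529 = -1*48 + 529 = -48 + 529 = 481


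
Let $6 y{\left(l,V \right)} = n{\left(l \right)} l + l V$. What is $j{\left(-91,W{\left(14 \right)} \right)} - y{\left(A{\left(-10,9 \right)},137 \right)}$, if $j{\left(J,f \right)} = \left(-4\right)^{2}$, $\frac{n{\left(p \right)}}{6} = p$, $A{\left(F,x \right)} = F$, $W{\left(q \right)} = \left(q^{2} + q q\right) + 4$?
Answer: $\frac{433}{3} \approx 144.33$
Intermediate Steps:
$W{\left(q \right)} = 4 + 2 q^{2}$ ($W{\left(q \right)} = \left(q^{2} + q^{2}\right) + 4 = 2 q^{2} + 4 = 4 + 2 q^{2}$)
$n{\left(p \right)} = 6 p$
$j{\left(J,f \right)} = 16$
$y{\left(l,V \right)} = l^{2} + \frac{V l}{6}$ ($y{\left(l,V \right)} = \frac{6 l l + l V}{6} = \frac{6 l^{2} + V l}{6} = l^{2} + \frac{V l}{6}$)
$j{\left(-91,W{\left(14 \right)} \right)} - y{\left(A{\left(-10,9 \right)},137 \right)} = 16 - \frac{1}{6} \left(-10\right) \left(137 + 6 \left(-10\right)\right) = 16 - \frac{1}{6} \left(-10\right) \left(137 - 60\right) = 16 - \frac{1}{6} \left(-10\right) 77 = 16 - - \frac{385}{3} = 16 + \frac{385}{3} = \frac{433}{3}$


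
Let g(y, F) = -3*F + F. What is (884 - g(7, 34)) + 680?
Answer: 1632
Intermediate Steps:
g(y, F) = -2*F
(884 - g(7, 34)) + 680 = (884 - (-2)*34) + 680 = (884 - 1*(-68)) + 680 = (884 + 68) + 680 = 952 + 680 = 1632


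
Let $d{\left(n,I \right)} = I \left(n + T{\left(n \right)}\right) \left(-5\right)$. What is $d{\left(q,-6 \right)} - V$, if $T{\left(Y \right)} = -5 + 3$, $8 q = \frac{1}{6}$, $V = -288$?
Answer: $\frac{1829}{8} \approx 228.63$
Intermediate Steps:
$q = \frac{1}{48}$ ($q = \frac{1}{8 \cdot 6} = \frac{1}{8} \cdot \frac{1}{6} = \frac{1}{48} \approx 0.020833$)
$T{\left(Y \right)} = -2$
$d{\left(n,I \right)} = I \left(10 - 5 n\right)$ ($d{\left(n,I \right)} = I \left(n - 2\right) \left(-5\right) = I \left(-2 + n\right) \left(-5\right) = I \left(10 - 5 n\right)$)
$d{\left(q,-6 \right)} - V = 5 \left(-6\right) \left(2 - \frac{1}{48}\right) - -288 = 5 \left(-6\right) \left(2 - \frac{1}{48}\right) + 288 = 5 \left(-6\right) \frac{95}{48} + 288 = - \frac{475}{8} + 288 = \frac{1829}{8}$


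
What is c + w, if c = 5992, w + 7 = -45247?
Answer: -39262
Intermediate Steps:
w = -45254 (w = -7 - 45247 = -45254)
c + w = 5992 - 45254 = -39262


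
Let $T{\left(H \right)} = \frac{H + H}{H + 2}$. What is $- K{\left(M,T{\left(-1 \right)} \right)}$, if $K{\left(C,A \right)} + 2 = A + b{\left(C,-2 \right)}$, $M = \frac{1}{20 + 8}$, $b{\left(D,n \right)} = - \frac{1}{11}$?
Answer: $\frac{45}{11} \approx 4.0909$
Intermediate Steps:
$T{\left(H \right)} = \frac{2 H}{2 + H}$
$b{\left(D,n \right)} = - \frac{1}{11}$ ($b{\left(D,n \right)} = \left(-1\right) \frac{1}{11} = - \frac{1}{11}$)
$M = \frac{1}{28} \approx 0.035714$
$K{\left(C,A \right)} = - \frac{23}{11} + A$ ($K{\left(C,A \right)} = -2 + \left(A - \frac{1}{11}\right) = -2 + \left(- \frac{1}{11} + A\right) = - \frac{23}{11} + A$)
$- K{\left(M,T{\left(-1 \right)} \right)} = - (- \frac{23}{11} + 2 \left(-1\right) \frac{1}{2 - 1}) = - (- \frac{23}{11} + 2 \left(-1\right) 1^{-1}) = - (- \frac{23}{11} + 2 \left(-1\right) 1) = - (- \frac{23}{11} - 2) = \left(-1\right) \left(- \frac{45}{11}\right) = \frac{45}{11}$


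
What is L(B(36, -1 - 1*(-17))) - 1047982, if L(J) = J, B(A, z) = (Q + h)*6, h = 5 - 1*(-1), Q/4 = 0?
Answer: -1047946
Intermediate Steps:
Q = 0 (Q = 4*0 = 0)
h = 6 (h = 5 + 1 = 6)
B(A, z) = 36 (B(A, z) = (0 + 6)*6 = 6*6 = 36)
L(B(36, -1 - 1*(-17))) - 1047982 = 36 - 1047982 = -1047946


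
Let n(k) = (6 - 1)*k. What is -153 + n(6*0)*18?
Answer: -153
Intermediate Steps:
n(k) = 5*k
-153 + n(6*0)*18 = -153 + (5*(6*0))*18 = -153 + (5*0)*18 = -153 + 0*18 = -153 + 0 = -153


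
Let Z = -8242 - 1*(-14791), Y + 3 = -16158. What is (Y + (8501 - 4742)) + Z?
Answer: -5853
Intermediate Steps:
Y = -16161 (Y = -3 - 16158 = -16161)
Z = 6549 (Z = -8242 + 14791 = 6549)
(Y + (8501 - 4742)) + Z = (-16161 + (8501 - 4742)) + 6549 = (-16161 + 3759) + 6549 = -12402 + 6549 = -5853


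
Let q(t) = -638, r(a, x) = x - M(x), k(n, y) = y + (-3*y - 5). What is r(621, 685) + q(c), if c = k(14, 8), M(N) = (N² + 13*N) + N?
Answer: -478768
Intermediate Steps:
k(n, y) = -5 - 2*y (k(n, y) = y + (-5 - 3*y) = -5 - 2*y)
M(N) = N² + 14*N
r(a, x) = x - x*(14 + x)
c = -21 (c = -5 - 2*8 = -5 - 16 = -21)
r(621, 685) + q(c) = 685*(-13 - 1*685) - 638 = 685*(-13 - 685) - 638 = 685*(-698) - 638 = -478130 - 638 = -478768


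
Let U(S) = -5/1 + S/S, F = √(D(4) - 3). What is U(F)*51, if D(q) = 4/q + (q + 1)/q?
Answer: -204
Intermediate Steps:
D(q) = 4/q + (1 + q)/q
F = I*√3/2 (F = √((5 + 4)/4 - 3) = √((¼)*9 - 3) = √(9/4 - 3) = √(-¾) = I*√3/2 ≈ 0.86602*I)
U(S) = -4 (U(S) = -5*1 + 1 = -5 + 1 = -4)
U(F)*51 = -4*51 = -204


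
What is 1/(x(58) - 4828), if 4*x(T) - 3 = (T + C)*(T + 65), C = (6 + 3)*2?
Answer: -4/9961 ≈ -0.00040157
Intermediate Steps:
C = 18 (C = 9*2 = 18)
x(T) = ¾ + (18 + T)*(65 + T)/4 (x(T) = ¾ + ((T + 18)*(T + 65))/4 = ¾ + ((18 + T)*(65 + T))/4 = ¾ + (18 + T)*(65 + T)/4)
1/(x(58) - 4828) = 1/((1173/4 + (¼)*58² + (83/4)*58) - 4828) = 1/((1173/4 + (¼)*3364 + 2407/2) - 4828) = 1/((1173/4 + 841 + 2407/2) - 4828) = 1/(9351/4 - 4828) = 1/(-9961/4) = -4/9961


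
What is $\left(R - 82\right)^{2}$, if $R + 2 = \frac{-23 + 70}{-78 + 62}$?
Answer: $\frac{1934881}{256} \approx 7558.1$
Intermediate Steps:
$R = - \frac{79}{16}$ ($R = -2 + \frac{-23 + 70}{-78 + 62} = -2 + \frac{47}{-16} = -2 + 47 \left(- \frac{1}{16}\right) = -2 - \frac{47}{16} = - \frac{79}{16} \approx -4.9375$)
$\left(R - 82\right)^{2} = \left(- \frac{79}{16} - 82\right)^{2} = \left(- \frac{1391}{16}\right)^{2} = \frac{1934881}{256}$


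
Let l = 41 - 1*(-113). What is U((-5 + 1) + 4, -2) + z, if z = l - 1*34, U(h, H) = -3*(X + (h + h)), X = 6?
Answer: 102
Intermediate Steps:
l = 154 (l = 41 + 113 = 154)
U(h, H) = -18 - 6*h (U(h, H) = -3*(6 + (h + h)) = -3*(6 + 2*h) = -18 - 6*h)
z = 120 (z = 154 - 1*34 = 154 - 34 = 120)
U((-5 + 1) + 4, -2) + z = (-18 - 6*((-5 + 1) + 4)) + 120 = (-18 - 6*(-4 + 4)) + 120 = (-18 - 6*0) + 120 = (-18 + 0) + 120 = -18 + 120 = 102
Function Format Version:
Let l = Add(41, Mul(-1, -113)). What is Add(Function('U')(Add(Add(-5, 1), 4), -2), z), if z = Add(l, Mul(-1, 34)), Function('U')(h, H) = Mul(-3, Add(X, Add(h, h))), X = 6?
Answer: 102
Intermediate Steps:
l = 154 (l = Add(41, 113) = 154)
Function('U')(h, H) = Add(-18, Mul(-6, h)) (Function('U')(h, H) = Mul(-3, Add(6, Add(h, h))) = Mul(-3, Add(6, Mul(2, h))) = Add(-18, Mul(-6, h)))
z = 120 (z = Add(154, Mul(-1, 34)) = Add(154, -34) = 120)
Add(Function('U')(Add(Add(-5, 1), 4), -2), z) = Add(Add(-18, Mul(-6, Add(Add(-5, 1), 4))), 120) = Add(Add(-18, Mul(-6, Add(-4, 4))), 120) = Add(Add(-18, Mul(-6, 0)), 120) = Add(Add(-18, 0), 120) = Add(-18, 120) = 102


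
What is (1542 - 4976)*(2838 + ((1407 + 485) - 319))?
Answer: -15147374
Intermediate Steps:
(1542 - 4976)*(2838 + ((1407 + 485) - 319)) = -3434*(2838 + (1892 - 319)) = -3434*(2838 + 1573) = -3434*4411 = -15147374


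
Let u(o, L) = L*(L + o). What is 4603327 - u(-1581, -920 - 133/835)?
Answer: 1604915783731/697225 ≈ 2.3019e+6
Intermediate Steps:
4603327 - u(-1581, -920 - 133/835) = 4603327 - (-920 - 133/835)*((-920 - 133/835) - 1581) = 4603327 - (-768333)*(-768333/835 - 1581)/835 = 4603327 - (-768333)*(-2088468)/(835*835) = 4603327 - 1*1604638883844/697225 = 4603327 - 1604638883844/697225 = 1604915783731/697225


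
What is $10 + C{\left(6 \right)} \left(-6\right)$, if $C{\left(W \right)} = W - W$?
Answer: $10$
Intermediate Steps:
$C{\left(W \right)} = 0$
$10 + C{\left(6 \right)} \left(-6\right) = 10 + 0 \left(-6\right) = 10 + 0 = 10$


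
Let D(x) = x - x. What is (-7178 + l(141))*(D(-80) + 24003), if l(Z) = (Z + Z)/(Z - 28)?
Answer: -19462400496/113 ≈ -1.7223e+8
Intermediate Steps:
D(x) = 0
l(Z) = 2*Z/(-28 + Z) (l(Z) = (2*Z)/(-28 + Z) = 2*Z/(-28 + Z))
(-7178 + l(141))*(D(-80) + 24003) = (-7178 + 2*141/(-28 + 141))*(0 + 24003) = (-7178 + 2*141/113)*24003 = (-7178 + 2*141*(1/113))*24003 = (-7178 + 282/113)*24003 = -810832/113*24003 = -19462400496/113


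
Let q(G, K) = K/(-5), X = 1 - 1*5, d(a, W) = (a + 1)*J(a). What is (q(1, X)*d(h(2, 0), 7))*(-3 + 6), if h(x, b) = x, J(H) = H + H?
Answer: 144/5 ≈ 28.800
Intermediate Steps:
J(H) = 2*H
d(a, W) = 2*a*(1 + a) (d(a, W) = (a + 1)*(2*a) = (1 + a)*(2*a) = 2*a*(1 + a))
X = -4 (X = 1 - 5 = -4)
q(G, K) = -K/5 (q(G, K) = K*(-1/5) = -K/5)
(q(1, X)*d(h(2, 0), 7))*(-3 + 6) = ((-1/5*(-4))*(2*2*(1 + 2)))*(-3 + 6) = (4*(2*2*3)/5)*3 = ((4/5)*12)*3 = (48/5)*3 = 144/5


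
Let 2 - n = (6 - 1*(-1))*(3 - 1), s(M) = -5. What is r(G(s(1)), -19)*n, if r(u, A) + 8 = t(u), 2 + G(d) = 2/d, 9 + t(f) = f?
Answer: 1164/5 ≈ 232.80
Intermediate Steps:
t(f) = -9 + f
G(d) = -2 + 2/d
r(u, A) = -17 + u (r(u, A) = -8 + (-9 + u) = -17 + u)
n = -12 (n = 2 - (6 - 1*(-1))*(3 - 1) = 2 - (6 + 1)*2 = 2 - 7*2 = 2 - 1*14 = 2 - 14 = -12)
r(G(s(1)), -19)*n = (-17 + (-2 + 2/(-5)))*(-12) = (-17 + (-2 + 2*(-⅕)))*(-12) = (-17 + (-2 - ⅖))*(-12) = (-17 - 12/5)*(-12) = -97/5*(-12) = 1164/5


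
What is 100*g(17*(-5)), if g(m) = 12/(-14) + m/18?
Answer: -35150/63 ≈ -557.94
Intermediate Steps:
g(m) = -6/7 + m/18 (g(m) = 12*(-1/14) + m*(1/18) = -6/7 + m/18)
100*g(17*(-5)) = 100*(-6/7 + (17*(-5))/18) = 100*(-6/7 + (1/18)*(-85)) = 100*(-6/7 - 85/18) = 100*(-703/126) = -35150/63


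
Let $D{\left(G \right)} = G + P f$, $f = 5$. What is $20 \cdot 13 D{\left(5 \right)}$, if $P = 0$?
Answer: $1300$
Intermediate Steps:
$D{\left(G \right)} = G$ ($D{\left(G \right)} = G + 0 \cdot 5 = G + 0 = G$)
$20 \cdot 13 D{\left(5 \right)} = 20 \cdot 13 \cdot 5 = 260 \cdot 5 = 1300$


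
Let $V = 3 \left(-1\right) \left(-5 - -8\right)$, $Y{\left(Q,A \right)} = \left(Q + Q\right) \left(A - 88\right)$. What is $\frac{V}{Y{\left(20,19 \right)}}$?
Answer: $\frac{3}{920} \approx 0.0032609$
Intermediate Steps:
$Y{\left(Q,A \right)} = 2 Q \left(-88 + A\right)$
$V = -9$ ($V = - 3 \left(-5 + 8\right) = \left(-3\right) 3 = -9$)
$\frac{V}{Y{\left(20,19 \right)}} = - \frac{9}{2 \cdot 20 \left(-88 + 19\right)} = - \frac{9}{2 \cdot 20 \left(-69\right)} = - \frac{9}{-2760} = \left(-9\right) \left(- \frac{1}{2760}\right) = \frac{3}{920}$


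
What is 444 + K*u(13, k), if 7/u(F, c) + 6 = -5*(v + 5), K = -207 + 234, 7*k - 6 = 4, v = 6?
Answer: 26895/61 ≈ 440.90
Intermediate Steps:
k = 10/7 (k = 6/7 + (1/7)*4 = 6/7 + 4/7 = 10/7 ≈ 1.4286)
K = 27
u(F, c) = -7/61 (u(F, c) = 7/(-6 - 5*(6 + 5)) = 7/(-6 - 55) = 7/(-61) = 7*(-1/61) = -7/61)
444 + K*u(13, k) = 444 + 27*(-7/61) = 444 - 189/61 = 26895/61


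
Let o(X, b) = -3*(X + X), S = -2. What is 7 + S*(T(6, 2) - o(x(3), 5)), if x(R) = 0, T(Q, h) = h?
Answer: 3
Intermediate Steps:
o(X, b) = -6*X
7 + S*(T(6, 2) - o(x(3), 5)) = 7 - 2*(2 - (-6)*0) = 7 - 2*(2 - 1*0) = 7 - 2*(2 + 0) = 7 - 2*2 = 7 - 4 = 3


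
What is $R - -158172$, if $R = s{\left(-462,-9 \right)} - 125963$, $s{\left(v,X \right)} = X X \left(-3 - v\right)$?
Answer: $69388$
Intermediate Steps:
$s{\left(v,X \right)} = X^{2} \left(-3 - v\right)$
$R = -88784$ ($R = \left(-9\right)^{2} \left(-3 - -462\right) - 125963 = 81 \left(-3 + 462\right) - 125963 = 81 \cdot 459 - 125963 = 37179 - 125963 = -88784$)
$R - -158172 = -88784 - -158172 = -88784 + 158172 = 69388$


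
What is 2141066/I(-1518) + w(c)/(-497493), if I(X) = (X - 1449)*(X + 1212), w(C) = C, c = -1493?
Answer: 59251158068/25093049427 ≈ 2.3613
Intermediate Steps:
I(X) = (-1449 + X)*(1212 + X)
2141066/I(-1518) + w(c)/(-497493) = 2141066/(-1756188 + (-1518)² - 237*(-1518)) - 1493/(-497493) = 2141066/(-1756188 + 2304324 + 359766) - 1493*(-1/497493) = 2141066/907902 + 1493/497493 = 2141066*(1/907902) + 1493/497493 = 1070533/453951 + 1493/497493 = 59251158068/25093049427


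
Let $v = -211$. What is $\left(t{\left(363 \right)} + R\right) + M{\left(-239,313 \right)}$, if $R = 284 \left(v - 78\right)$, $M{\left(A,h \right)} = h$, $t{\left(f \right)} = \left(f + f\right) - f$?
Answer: $-81400$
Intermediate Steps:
$t{\left(f \right)} = f$ ($t{\left(f \right)} = 2 f - f = f$)
$R = -82076$ ($R = 284 \left(-211 - 78\right) = 284 \left(-289\right) = -82076$)
$\left(t{\left(363 \right)} + R\right) + M{\left(-239,313 \right)} = \left(363 - 82076\right) + 313 = -81713 + 313 = -81400$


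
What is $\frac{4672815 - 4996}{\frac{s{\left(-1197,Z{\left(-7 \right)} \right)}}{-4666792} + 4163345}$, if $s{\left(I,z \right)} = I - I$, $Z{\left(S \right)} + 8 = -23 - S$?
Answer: $\frac{4667819}{4163345} \approx 1.1212$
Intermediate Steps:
$Z{\left(S \right)} = -31 - S$ ($Z{\left(S \right)} = -8 - \left(23 + S\right) = -31 - S$)
$s{\left(I,z \right)} = 0$
$\frac{4672815 - 4996}{\frac{s{\left(-1197,Z{\left(-7 \right)} \right)}}{-4666792} + 4163345} = \frac{4672815 - 4996}{\frac{0}{-4666792} + 4163345} = \frac{4667819}{0 \left(- \frac{1}{4666792}\right) + 4163345} = \frac{4667819}{0 + 4163345} = \frac{4667819}{4163345}$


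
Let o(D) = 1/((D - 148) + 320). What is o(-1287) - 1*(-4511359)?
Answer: 5030165284/1115 ≈ 4.5114e+6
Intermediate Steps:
o(D) = 1/(172 + D) (o(D) = 1/((-148 + D) + 320) = 1/(172 + D))
o(-1287) - 1*(-4511359) = 1/(172 - 1287) - 1*(-4511359) = 1/(-1115) + 4511359 = -1/1115 + 4511359 = 5030165284/1115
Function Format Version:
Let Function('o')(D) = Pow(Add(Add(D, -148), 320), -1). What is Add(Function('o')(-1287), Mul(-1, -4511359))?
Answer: Rational(5030165284, 1115) ≈ 4.5114e+6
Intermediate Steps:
Function('o')(D) = Pow(Add(172, D), -1) (Function('o')(D) = Pow(Add(Add(-148, D), 320), -1) = Pow(Add(172, D), -1))
Add(Function('o')(-1287), Mul(-1, -4511359)) = Add(Pow(Add(172, -1287), -1), Mul(-1, -4511359)) = Add(Pow(-1115, -1), 4511359) = Add(Rational(-1, 1115), 4511359) = Rational(5030165284, 1115)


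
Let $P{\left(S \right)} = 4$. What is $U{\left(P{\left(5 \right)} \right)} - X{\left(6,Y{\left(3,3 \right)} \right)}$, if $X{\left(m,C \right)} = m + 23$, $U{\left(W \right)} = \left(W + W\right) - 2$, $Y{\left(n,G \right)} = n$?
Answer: $-23$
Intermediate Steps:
$U{\left(W \right)} = -2 + 2 W$ ($U{\left(W \right)} = 2 W - 2 = -2 + 2 W$)
$X{\left(m,C \right)} = 23 + m$
$U{\left(P{\left(5 \right)} \right)} - X{\left(6,Y{\left(3,3 \right)} \right)} = \left(-2 + 2 \cdot 4\right) - \left(23 + 6\right) = \left(-2 + 8\right) - 29 = 6 - 29 = -23$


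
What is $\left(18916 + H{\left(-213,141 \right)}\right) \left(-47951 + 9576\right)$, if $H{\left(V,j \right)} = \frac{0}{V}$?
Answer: $-725901500$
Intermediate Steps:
$H{\left(V,j \right)} = 0$
$\left(18916 + H{\left(-213,141 \right)}\right) \left(-47951 + 9576\right) = \left(18916 + 0\right) \left(-47951 + 9576\right) = 18916 \left(-38375\right) = -725901500$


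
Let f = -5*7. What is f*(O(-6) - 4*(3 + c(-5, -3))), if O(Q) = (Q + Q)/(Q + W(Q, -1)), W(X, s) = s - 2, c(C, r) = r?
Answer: -140/3 ≈ -46.667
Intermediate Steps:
W(X, s) = -2 + s
f = -35
O(Q) = 2*Q/(-3 + Q) (O(Q) = (Q + Q)/(Q + (-2 - 1)) = (2*Q)/(Q - 3) = (2*Q)/(-3 + Q) = 2*Q/(-3 + Q))
f*(O(-6) - 4*(3 + c(-5, -3))) = -35*(2*(-6)/(-3 - 6) - 4*(3 - 3)) = -35*(2*(-6)/(-9) - 4*0) = -35*(2*(-6)*(-⅑) + 0) = -35*(4/3 + 0) = -35*4/3 = -140/3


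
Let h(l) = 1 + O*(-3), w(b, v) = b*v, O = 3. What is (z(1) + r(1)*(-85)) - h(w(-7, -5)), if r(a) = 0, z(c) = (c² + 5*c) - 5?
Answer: 9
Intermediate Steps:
z(c) = -5 + c² + 5*c
h(l) = -8 (h(l) = 1 + 3*(-3) = 1 - 9 = -8)
(z(1) + r(1)*(-85)) - h(w(-7, -5)) = ((-5 + 1² + 5*1) + 0*(-85)) - 1*(-8) = ((-5 + 1 + 5) + 0) + 8 = (1 + 0) + 8 = 1 + 8 = 9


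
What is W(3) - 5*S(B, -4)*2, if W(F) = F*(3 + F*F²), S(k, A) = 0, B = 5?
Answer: 90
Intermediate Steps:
W(F) = F*(3 + F³)
W(3) - 5*S(B, -4)*2 = 3*(3 + 3³) - 0*2 = 3*(3 + 27) - 5*0 = 3*30 + 0 = 90 + 0 = 90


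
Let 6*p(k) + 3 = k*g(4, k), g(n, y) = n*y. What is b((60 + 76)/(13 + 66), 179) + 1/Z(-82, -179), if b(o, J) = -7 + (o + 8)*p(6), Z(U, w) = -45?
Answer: 787196/3555 ≈ 221.43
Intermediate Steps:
p(k) = -½ + 2*k²/3 (p(k) = -½ + (k*(4*k))/6 = -½ + (4*k²)/6 = -½ + 2*k²/3)
b(o, J) = 181 + 47*o/2 (b(o, J) = -7 + (o + 8)*(-½ + (⅔)*6²) = -7 + (8 + o)*(-½ + (⅔)*36) = -7 + (8 + o)*(-½ + 24) = -7 + (8 + o)*(47/2) = -7 + (188 + 47*o/2) = 181 + 47*o/2)
b((60 + 76)/(13 + 66), 179) + 1/Z(-82, -179) = (181 + 47*((60 + 76)/(13 + 66))/2) + 1/(-45) = (181 + 47*(136/79)/2) - 1/45 = (181 + 47*(136*(1/79))/2) - 1/45 = (181 + (47/2)*(136/79)) - 1/45 = (181 + 3196/79) - 1/45 = 17495/79 - 1/45 = 787196/3555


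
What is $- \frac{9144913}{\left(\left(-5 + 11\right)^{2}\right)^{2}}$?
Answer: $- \frac{9144913}{1296} \approx -7056.3$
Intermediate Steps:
$- \frac{9144913}{\left(\left(-5 + 11\right)^{2}\right)^{2}} = - \frac{9144913}{\left(6^{2}\right)^{2}} = - \frac{9144913}{36^{2}} = - \frac{9144913}{1296}$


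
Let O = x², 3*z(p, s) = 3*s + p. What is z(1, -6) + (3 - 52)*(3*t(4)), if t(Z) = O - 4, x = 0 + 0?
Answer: 1747/3 ≈ 582.33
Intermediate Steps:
x = 0
z(p, s) = s + p/3 (z(p, s) = (3*s + p)/3 = (p + 3*s)/3 = s + p/3)
O = 0 (O = 0² = 0)
t(Z) = -4 (t(Z) = 0 - 4 = -4)
z(1, -6) + (3 - 52)*(3*t(4)) = (-6 + (⅓)*1) + (3 - 52)*(3*(-4)) = (-6 + ⅓) - 49*(-12) = -17/3 + 588 = 1747/3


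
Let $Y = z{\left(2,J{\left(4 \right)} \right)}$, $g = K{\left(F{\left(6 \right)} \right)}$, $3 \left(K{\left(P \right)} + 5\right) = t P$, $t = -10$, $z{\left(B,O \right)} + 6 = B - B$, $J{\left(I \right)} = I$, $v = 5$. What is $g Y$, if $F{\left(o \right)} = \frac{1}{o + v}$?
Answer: $\frac{350}{11} \approx 31.818$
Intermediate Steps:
$z{\left(B,O \right)} = -6$ ($z{\left(B,O \right)} = -6 + \left(B - B\right) = -6 + 0 = -6$)
$F{\left(o \right)} = \frac{1}{5 + o}$ ($F{\left(o \right)} = \frac{1}{o + 5} = \frac{1}{5 + o}$)
$K{\left(P \right)} = -5 - \frac{10 P}{3}$ ($K{\left(P \right)} = -5 + \frac{\left(-10\right) P}{3} = -5 - \frac{10 P}{3}$)
$g = - \frac{175}{33}$ ($g = -5 - \frac{10}{3 \left(5 + 6\right)} = -5 - \frac{10}{3 \cdot 11} = -5 - \frac{10}{33} = - \frac{175}{33} \approx -5.303$)
$Y = -6$
$g Y = \left(- \frac{175}{33}\right) \left(-6\right) = \frac{350}{11}$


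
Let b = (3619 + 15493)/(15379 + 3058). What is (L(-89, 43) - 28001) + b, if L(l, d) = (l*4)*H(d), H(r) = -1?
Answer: -509671753/18437 ≈ -27644.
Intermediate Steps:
b = 19112/18437 ≈ 1.0366
L(l, d) = -4*l (L(l, d) = (l*4)*(-1) = (4*l)*(-1) = -4*l)
(L(-89, 43) - 28001) + b = (-4*(-89) - 28001) + 19112/18437 = (356 - 28001) + 19112/18437 = -27645 + 19112/18437 = -509671753/18437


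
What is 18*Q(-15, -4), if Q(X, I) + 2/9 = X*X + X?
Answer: 3776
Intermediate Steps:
Q(X, I) = -2/9 + X + X**2 (Q(X, I) = -2/9 + (X*X + X) = -2/9 + (X**2 + X) = -2/9 + (X + X**2) = -2/9 + X + X**2)
18*Q(-15, -4) = 18*(-2/9 - 15 + (-15)**2) = 18*(-2/9 - 15 + 225) = 18*(1888/9) = 3776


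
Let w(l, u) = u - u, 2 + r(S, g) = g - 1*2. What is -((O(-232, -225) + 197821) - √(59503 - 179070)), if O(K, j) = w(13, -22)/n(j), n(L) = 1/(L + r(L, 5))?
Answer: -197821 + I*√119567 ≈ -1.9782e+5 + 345.78*I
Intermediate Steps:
r(S, g) = -4 + g (r(S, g) = -2 + (g - 1*2) = -2 + (g - 2) = -2 + (-2 + g) = -4 + g)
n(L) = 1/(1 + L) (n(L) = 1/(L + (-4 + 5)) = 1/(L + 1) = 1/(1 + L))
w(l, u) = 0
O(K, j) = 0 (O(K, j) = 0/(1/(1 + j)) = 0*(1 + j) = 0)
-((O(-232, -225) + 197821) - √(59503 - 179070)) = -((0 + 197821) - √(59503 - 179070)) = -(197821 - √(-119567)) = -(197821 - I*√119567) = -197821 + I*√119567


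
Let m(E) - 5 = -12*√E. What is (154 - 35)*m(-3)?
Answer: 595 - 1428*I*√3 ≈ 595.0 - 2473.4*I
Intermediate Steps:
m(E) = 5 - 12*√E
(154 - 35)*m(-3) = (154 - 35)*(5 - 12*I*√3) = 119*(5 - 12*I*√3) = 595 - 1428*I*√3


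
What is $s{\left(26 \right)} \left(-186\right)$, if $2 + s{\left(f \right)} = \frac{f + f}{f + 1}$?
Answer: $\frac{124}{9} \approx 13.778$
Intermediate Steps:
$s{\left(f \right)} = -2 + \frac{2 f}{1 + f}$ ($s{\left(f \right)} = -2 + \frac{f + f}{f + 1} = -2 + \frac{2 f}{1 + f}$)
$s{\left(26 \right)} \left(-186\right) = - \frac{2}{1 + 26} \left(-186\right) = - \frac{2}{27} \left(-186\right) = \left(-2\right) \frac{1}{27} \left(-186\right) = \left(- \frac{2}{27}\right) \left(-186\right) = \frac{124}{9}$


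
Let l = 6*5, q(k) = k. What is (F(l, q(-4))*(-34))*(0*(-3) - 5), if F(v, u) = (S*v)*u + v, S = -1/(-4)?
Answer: 0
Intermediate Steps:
l = 30
S = ¼ (S = -1*(-¼) = ¼ ≈ 0.25000)
F(v, u) = v + u*v/4 (F(v, u) = (v/4)*u + v = u*v/4 + v = v + u*v/4)
(F(l, q(-4))*(-34))*(0*(-3) - 5) = (((¼)*30*(4 - 4))*(-34))*(0*(-3) - 5) = (((¼)*30*0)*(-34))*(0 - 5) = (0*(-34))*(-5) = 0*(-5) = 0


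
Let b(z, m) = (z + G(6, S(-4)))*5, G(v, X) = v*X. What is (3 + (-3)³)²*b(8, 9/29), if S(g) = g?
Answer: -46080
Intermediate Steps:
G(v, X) = X*v
b(z, m) = -120 + 5*z (b(z, m) = (z - 4*6)*5 = (z - 24)*5 = (-24 + z)*5 = -120 + 5*z)
(3 + (-3)³)²*b(8, 9/29) = (3 + (-3)³)²*(-120 + 5*8) = (3 - 27)²*(-120 + 40) = (-24)²*(-80) = 576*(-80) = -46080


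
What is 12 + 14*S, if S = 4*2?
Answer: 124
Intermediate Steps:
S = 8
12 + 14*S = 12 + 14*8 = 12 + 112 = 124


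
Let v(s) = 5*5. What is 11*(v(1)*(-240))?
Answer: -66000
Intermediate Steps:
v(s) = 25
11*(v(1)*(-240)) = 11*(25*(-240)) = 11*(-6000) = -66000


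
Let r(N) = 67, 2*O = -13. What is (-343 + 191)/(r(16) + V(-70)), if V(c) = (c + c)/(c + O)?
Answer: -23256/10531 ≈ -2.2083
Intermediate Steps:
O = -13/2 (O = (½)*(-13) = -13/2 ≈ -6.5000)
V(c) = 2*c/(-13/2 + c) (V(c) = (c + c)/(c - 13/2) = (2*c)/(-13/2 + c) = 2*c/(-13/2 + c))
(-343 + 191)/(r(16) + V(-70)) = (-343 + 191)/(67 + 4*(-70)/(-13 + 2*(-70))) = -152/(67 + 4*(-70)/(-13 - 140)) = -152/(67 + 4*(-70)/(-153)) = -152/(67 + 4*(-70)*(-1/153)) = -152/(67 + 280/153) = -152/10531/153 = -152*153/10531 = -23256/10531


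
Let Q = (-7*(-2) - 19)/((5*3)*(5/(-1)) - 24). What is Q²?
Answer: 25/9801 ≈ 0.0025508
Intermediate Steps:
Q = 5/99 (Q = (14 - 19)/(15*(5*(-1)) - 24) = -5/(15*(-5) - 24) = -5/(-75 - 24) = -5/(-99) = -5*(-1/99) = 5/99 ≈ 0.050505)
Q² = (5/99)² = 25/9801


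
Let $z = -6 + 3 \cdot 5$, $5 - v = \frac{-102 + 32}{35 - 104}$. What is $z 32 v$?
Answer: $\frac{26400}{23} \approx 1147.8$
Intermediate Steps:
$v = \frac{275}{69}$ ($v = 5 - \frac{-102 + 32}{35 - 104} = 5 - - \frac{70}{-69} = 5 - \left(-70\right) \left(- \frac{1}{69}\right) = 5 - \frac{70}{69} = \frac{275}{69} \approx 3.9855$)
$z = 9$ ($z = -6 + 15 = 9$)
$z 32 v = 9 \cdot 32 \cdot \frac{275}{69} = 288 \cdot \frac{275}{69} = \frac{26400}{23}$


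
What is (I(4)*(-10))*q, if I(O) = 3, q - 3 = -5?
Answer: 60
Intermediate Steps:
q = -2 (q = 3 - 5 = -2)
(I(4)*(-10))*q = (3*(-10))*(-2) = -30*(-2) = 60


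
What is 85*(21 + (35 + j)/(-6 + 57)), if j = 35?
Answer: 5705/3 ≈ 1901.7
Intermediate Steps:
85*(21 + (35 + j)/(-6 + 57)) = 85*(21 + (35 + 35)/(-6 + 57)) = 85*(21 + 70/51) = 85*(1141/51) = 5705/3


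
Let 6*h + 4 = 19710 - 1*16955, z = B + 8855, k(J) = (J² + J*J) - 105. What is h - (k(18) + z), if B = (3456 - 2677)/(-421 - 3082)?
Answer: -62628579/7006 ≈ -8939.3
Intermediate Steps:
k(J) = -105 + 2*J² (k(J) = (J² + J²) - 105 = 2*J² - 105 = -105 + 2*J²)
B = -779/3503 (B = 779/(-3503) = 779*(-1/3503) = -779/3503 ≈ -0.22238)
z = 31018286/3503 (z = -779/3503 + 8855 = 31018286/3503 ≈ 8854.8)
h = 917/2 (h = -⅔ + (19710 - 1*16955)/6 = -⅔ + (19710 - 16955)/6 = -⅔ + (⅙)*2755 = -⅔ + 2755/6 = 917/2 ≈ 458.50)
h - (k(18) + z) = 917/2 - ((-105 + 2*18²) + 31018286/3503) = 917/2 - ((-105 + 2*324) + 31018286/3503) = 917/2 - ((-105 + 648) + 31018286/3503) = 917/2 - (543 + 31018286/3503) = 917/2 - 1*32920415/3503 = 917/2 - 32920415/3503 = -62628579/7006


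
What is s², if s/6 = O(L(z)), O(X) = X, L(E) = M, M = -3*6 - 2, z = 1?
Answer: 14400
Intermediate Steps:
M = -20 (M = -18 - 2 = -20)
L(E) = -20
s = -120 (s = 6*(-20) = -120)
s² = (-120)² = 14400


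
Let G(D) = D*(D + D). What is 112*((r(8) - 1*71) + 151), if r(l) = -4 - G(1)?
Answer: 8288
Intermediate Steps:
G(D) = 2*D² (G(D) = D*(2*D) = 2*D²)
r(l) = -6 (r(l) = -4 - 2*1² = -4 - 2 = -6)
112*((r(8) - 1*71) + 151) = 112*((-6 - 1*71) + 151) = 112*((-6 - 71) + 151) = 112*(-77 + 151) = 112*74 = 8288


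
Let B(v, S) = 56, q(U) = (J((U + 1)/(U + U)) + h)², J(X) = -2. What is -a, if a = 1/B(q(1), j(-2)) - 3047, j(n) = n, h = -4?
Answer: 170631/56 ≈ 3047.0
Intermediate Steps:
q(U) = 36 (q(U) = (-2 - 4)² = (-6)² = 36)
a = -170631/56 (a = 1/56 - 3047 = -170631/56 ≈ -3047.0)
-a = -1*(-170631/56) = 170631/56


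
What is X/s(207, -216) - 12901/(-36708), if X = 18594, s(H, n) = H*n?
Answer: -40/621 ≈ -0.064412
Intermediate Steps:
X/s(207, -216) - 12901/(-36708) = 18594/((207*(-216))) - 12901/(-36708) = 18594/(-44712) - 12901*(-1/36708) = 18594*(-1/44712) + 97/276 = -1033/2484 + 97/276 = -40/621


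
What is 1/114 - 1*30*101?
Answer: -345419/114 ≈ -3030.0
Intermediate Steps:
1/114 - 1*30*101 = 1/114 - 30*101 = 1/114 - 3030 = -345419/114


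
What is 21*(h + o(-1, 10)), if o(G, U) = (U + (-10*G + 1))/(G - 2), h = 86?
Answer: 1659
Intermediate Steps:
o(G, U) = (1 + U - 10*G)/(-2 + G) (o(G, U) = (U + (1 - 10*G))/(-2 + G) = (1 + U - 10*G)/(-2 + G))
21*(h + o(-1, 10)) = 21*(86 + (1 + 10 - 10*(-1))/(-2 - 1)) = 21*(86 + (1 + 10 + 10)/(-3)) = 21*(86 - ⅓*21) = 21*(86 - 7) = 21*79 = 1659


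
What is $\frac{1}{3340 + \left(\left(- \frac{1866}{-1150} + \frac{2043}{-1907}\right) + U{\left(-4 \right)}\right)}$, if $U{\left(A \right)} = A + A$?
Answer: $\frac{1096525}{3654225806} \approx 0.00030007$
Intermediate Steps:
$U{\left(A \right)} = 2 A$
$\frac{1}{3340 + \left(\left(- \frac{1866}{-1150} + \frac{2043}{-1907}\right) + U{\left(-4 \right)}\right)} = \frac{1}{3340 + \left(\left(- \frac{1866}{-1150} + \frac{2043}{-1907}\right) + 2 \left(-4\right)\right)} = \frac{1}{3340 + \left(\left(\left(-1866\right) \left(- \frac{1}{1150}\right) + 2043 \left(- \frac{1}{1907}\right)\right) - 8\right)} = \frac{1}{3340 + \left(\left(\frac{933}{575} - \frac{2043}{1907}\right) - 8\right)} = \frac{1}{3340 + \left(\frac{604506}{1096525} - 8\right)} = \frac{1}{3340 - \frac{8167694}{1096525}} = \frac{1}{\frac{3654225806}{1096525}} = \frac{1096525}{3654225806}$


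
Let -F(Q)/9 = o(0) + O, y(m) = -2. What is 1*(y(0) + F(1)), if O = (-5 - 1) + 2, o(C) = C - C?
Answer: 34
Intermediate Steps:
o(C) = 0
O = -4 (O = -6 + 2 = -4)
F(Q) = 36 (F(Q) = -9*(0 - 4) = -9*(-4) = 36)
1*(y(0) + F(1)) = 1*(-2 + 36) = 1*34 = 34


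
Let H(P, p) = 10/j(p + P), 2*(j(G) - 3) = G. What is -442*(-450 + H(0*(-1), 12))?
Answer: 1785680/9 ≈ 1.9841e+5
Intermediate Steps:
j(G) = 3 + G/2
H(P, p) = 10/(3 + P/2 + p/2) (H(P, p) = 10/(3 + (p + P)/2) = 10/(3 + (P + p)/2) = 10/(3 + (P/2 + p/2)) = 10/(3 + P/2 + p/2))
-442*(-450 + H(0*(-1), 12)) = -442*(-450 + 20/(6 + 0*(-1) + 12)) = -442*(-450 + 20/(6 + 0 + 12)) = -442*(-450 + 20/18) = -442*(-450 + 20*(1/18)) = -442*(-450 + 10/9) = -442*(-4040/9) = 1785680/9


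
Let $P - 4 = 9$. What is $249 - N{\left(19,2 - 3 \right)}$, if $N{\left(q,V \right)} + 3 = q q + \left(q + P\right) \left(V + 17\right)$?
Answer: $-621$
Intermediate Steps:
$P = 13$ ($P = 4 + 9 = 13$)
$N{\left(q,V \right)} = -3 + q^{2} + \left(13 + q\right) \left(17 + V\right)$ ($N{\left(q,V \right)} = -3 + \left(q q + \left(q + 13\right) \left(V + 17\right)\right) = -3 + \left(q^{2} + \left(13 + q\right) \left(17 + V\right)\right) = -3 + q^{2} + \left(13 + q\right) \left(17 + V\right)$)
$249 - N{\left(19,2 - 3 \right)} = 249 - \left(218 + 19^{2} + 13 \left(2 - 3\right) + 17 \cdot 19 + \left(2 - 3\right) 19\right) = 249 - \left(218 + 361 + 13 \left(-1\right) + 323 - 19\right) = 249 - \left(218 + 361 - 13 + 323 - 19\right) = 249 - 870 = -621$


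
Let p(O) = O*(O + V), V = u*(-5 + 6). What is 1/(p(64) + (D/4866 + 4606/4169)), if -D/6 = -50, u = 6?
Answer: 3381059/15151088236 ≈ 0.00022316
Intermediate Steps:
V = 6 (V = 6*(-5 + 6) = 6*1 = 6)
D = 300 (D = -6*(-50) = 300)
p(O) = O*(6 + O) (p(O) = O*(O + 6) = O*(6 + O))
1/(p(64) + (D/4866 + 4606/4169)) = 1/(64*(6 + 64) + (300/4866 + 4606/4169)) = 1/(64*70 + (300*(1/4866) + 4606*(1/4169))) = 1/(4480 + (50/811 + 4606/4169)) = 1/(4480 + 3943916/3381059) = 1/(15151088236/3381059) = 3381059/15151088236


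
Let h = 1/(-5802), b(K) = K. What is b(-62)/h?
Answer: 359724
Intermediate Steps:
h = -1/5802 ≈ -0.00017235
b(-62)/h = -62/(-1/5802) = -62*(-5802) = 359724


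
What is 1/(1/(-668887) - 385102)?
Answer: -668887/257589721475 ≈ -2.5967e-6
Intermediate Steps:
1/(1/(-668887) - 385102) = 1/(-1/668887 - 385102) = 1/(-257589721475/668887) = -668887/257589721475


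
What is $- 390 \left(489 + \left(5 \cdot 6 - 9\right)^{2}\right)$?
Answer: $-362700$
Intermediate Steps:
$- 390 \left(489 + \left(5 \cdot 6 - 9\right)^{2}\right) = - 390 \left(489 + \left(30 - 9\right)^{2}\right) = - 390 \left(489 + 21^{2}\right) = - 390 \left(489 + 441\right) = \left(-390\right) 930 = -362700$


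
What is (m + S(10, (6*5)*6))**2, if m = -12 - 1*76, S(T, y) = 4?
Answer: 7056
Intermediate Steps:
m = -88 (m = -12 - 76 = -88)
(m + S(10, (6*5)*6))**2 = (-88 + 4)**2 = (-84)**2 = 7056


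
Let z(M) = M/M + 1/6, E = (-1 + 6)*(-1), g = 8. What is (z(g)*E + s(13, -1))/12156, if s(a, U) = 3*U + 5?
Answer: -23/72936 ≈ -0.00031534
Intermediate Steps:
E = -5 (E = 5*(-1) = -5)
z(M) = 7/6 (z(M) = 1 + 1*(1/6) = 1 + 1/6 = 7/6)
s(a, U) = 5 + 3*U
(z(g)*E + s(13, -1))/12156 = ((7/6)*(-5) + (5 + 3*(-1)))/12156 = (-35/6 + (5 - 3))*(1/12156) = (-35/6 + 2)*(1/12156) = -23/6*1/12156 = -23/72936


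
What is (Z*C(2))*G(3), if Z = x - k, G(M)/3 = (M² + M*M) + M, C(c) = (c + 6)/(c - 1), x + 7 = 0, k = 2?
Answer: -4536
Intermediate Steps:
x = -7 (x = -7 + 0 = -7)
C(c) = (6 + c)/(-1 + c)
G(M) = 3*M + 6*M² (G(M) = 3*((M² + M*M) + M) = 3*((M² + M²) + M) = 3*(2*M² + M) = 3*(M + 2*M²) = 3*M + 6*M²)
Z = -9 (Z = -7 - 1*2 = -7 - 2 = -9)
(Z*C(2))*G(3) = (-9*(6 + 2)/(-1 + 2))*(3*3*(1 + 2*3)) = (-9*8/1)*(3*3*(1 + 6)) = (-9*8)*(3*3*7) = -9*8*63 = -72*63 = -4536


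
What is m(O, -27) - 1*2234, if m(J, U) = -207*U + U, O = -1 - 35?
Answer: 3328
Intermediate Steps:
O = -36
m(J, U) = -206*U
m(O, -27) - 1*2234 = -206*(-27) - 1*2234 = 5562 - 2234 = 3328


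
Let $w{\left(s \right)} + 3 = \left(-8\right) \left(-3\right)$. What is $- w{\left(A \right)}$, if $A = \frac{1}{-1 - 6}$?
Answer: $-21$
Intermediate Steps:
$A = - \frac{1}{7}$ ($A = \frac{1}{-7} = - \frac{1}{7} \approx -0.14286$)
$w{\left(s \right)} = 21$ ($w{\left(s \right)} = -3 - -24 = -3 + 24 = 21$)
$- w{\left(A \right)} = \left(-1\right) 21 = -21$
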